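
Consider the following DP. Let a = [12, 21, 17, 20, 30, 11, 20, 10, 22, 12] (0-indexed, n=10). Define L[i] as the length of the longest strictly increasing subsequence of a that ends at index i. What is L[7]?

   i    0    1    2    3    4    5    6    7    8    9
a[i]   12   21   17   20   30   11   20   10   22   12
L[i]    1    2    2    3    4    1    3    1    4    2

1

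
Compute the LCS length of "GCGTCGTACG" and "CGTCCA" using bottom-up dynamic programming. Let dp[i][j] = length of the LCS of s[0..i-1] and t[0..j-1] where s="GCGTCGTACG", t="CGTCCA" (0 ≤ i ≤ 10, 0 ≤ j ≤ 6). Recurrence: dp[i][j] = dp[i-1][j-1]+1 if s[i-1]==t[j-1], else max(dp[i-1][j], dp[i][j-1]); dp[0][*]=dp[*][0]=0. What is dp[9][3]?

3

   ''  C  G  T  C  C  A
''  0  0  0  0  0  0  0
 G  0  0  1  1  1  1  1
 C  0  1  1  1  2  2  2
 G  0  1  2  2  2  2  2
 T  0  1  2  3  3  3  3
 C  0  1  2  3  4  4  4
 G  0  1  2  3  4  4  4
 T  0  1  2  3  4  4  4
 A  0  1  2  3  4  4  5
 C  0  1  2  3  4  5  5
 G  0  1  2  3  4  5  5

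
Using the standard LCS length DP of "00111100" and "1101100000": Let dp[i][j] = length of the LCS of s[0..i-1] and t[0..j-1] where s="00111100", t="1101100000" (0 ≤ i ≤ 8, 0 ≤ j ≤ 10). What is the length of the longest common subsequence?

   ''  1  1  0  1  1  0  0  0  0  0
''  0  0  0  0  0  0  0  0  0  0  0
 0  0  0  0  1  1  1  1  1  1  1  1
 0  0  0  0  1  1  1  2  2  2  2  2
 1  0  1  1  1  2  2  2  2  2  2  2
 1  0  1  2  2  2  3  3  3  3  3  3
 1  0  1  2  2  3  3  3  3  3  3  3
 1  0  1  2  2  3  4  4  4  4  4  4
 0  0  1  2  3  3  4  5  5  5  5  5
 0  0  1  2  3  3  4  5  6  6  6  6

6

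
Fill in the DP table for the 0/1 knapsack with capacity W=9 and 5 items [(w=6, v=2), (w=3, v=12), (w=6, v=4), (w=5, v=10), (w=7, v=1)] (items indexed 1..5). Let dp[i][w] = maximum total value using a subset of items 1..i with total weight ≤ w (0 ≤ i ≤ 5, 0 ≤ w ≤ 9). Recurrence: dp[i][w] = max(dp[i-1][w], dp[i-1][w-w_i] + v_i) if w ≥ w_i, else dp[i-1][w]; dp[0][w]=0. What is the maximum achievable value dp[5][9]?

22

i\w   0   1   2   3   4   5   6   7   8   9
  0   0   0   0   0   0   0   0   0   0   0
  1   0   0   0   0   0   0   2   2   2   2
  2   0   0   0  12  12  12  12  12  12  14
  3   0   0   0  12  12  12  12  12  12  16
  4   0   0   0  12  12  12  12  12  22  22
  5   0   0   0  12  12  12  12  12  22  22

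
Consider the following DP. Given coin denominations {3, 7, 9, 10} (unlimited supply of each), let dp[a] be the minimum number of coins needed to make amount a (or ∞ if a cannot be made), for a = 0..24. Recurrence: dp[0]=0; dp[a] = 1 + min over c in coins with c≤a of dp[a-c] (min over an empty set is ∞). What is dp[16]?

2

 a  0  1  2  3  4  5  6  7  8  9 10 11 12 13 14 15 16 17 18 19 20 21 22 23 24
dp  0  -  -  1  -  -  2  1  -  1  1  -  2  2  2  3  2  2  2  2  2  3  3  3  3
(- denotes ∞ / unreachable)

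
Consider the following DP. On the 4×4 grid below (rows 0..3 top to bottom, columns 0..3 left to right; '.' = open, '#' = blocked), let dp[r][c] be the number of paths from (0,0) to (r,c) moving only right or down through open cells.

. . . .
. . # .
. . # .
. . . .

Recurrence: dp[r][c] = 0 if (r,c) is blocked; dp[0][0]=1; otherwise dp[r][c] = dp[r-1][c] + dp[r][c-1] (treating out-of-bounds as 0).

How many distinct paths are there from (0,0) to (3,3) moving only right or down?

r\c   0   1   2   3
  0   1   1   1   1
  1   1   2   0   1
  2   1   3   0   1
  3   1   4   4   5

5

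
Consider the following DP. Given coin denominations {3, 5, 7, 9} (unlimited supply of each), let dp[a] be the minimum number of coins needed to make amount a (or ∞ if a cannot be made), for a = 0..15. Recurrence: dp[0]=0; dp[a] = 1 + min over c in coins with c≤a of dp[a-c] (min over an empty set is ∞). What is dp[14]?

2

 a  0  1  2  3  4  5  6  7  8  9 10 11 12 13 14 15
dp  0  -  -  1  -  1  2  1  2  1  2  3  2  3  2  3
(- denotes ∞ / unreachable)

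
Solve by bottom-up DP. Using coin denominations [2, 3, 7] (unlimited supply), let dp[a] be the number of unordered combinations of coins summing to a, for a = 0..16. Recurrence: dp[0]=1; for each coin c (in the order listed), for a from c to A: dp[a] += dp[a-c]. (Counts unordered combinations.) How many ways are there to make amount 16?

6

after  coin     0     1     2     3     4     5     6     7     8     9    10    11    12    13    14    15    16
          2     1     0     1     0     1     0     1     0     1     0     1     0     1     0     1     0     1
          3     1     0     1     1     1     1     2     1     2     2     2     2     3     2     3     3     3
          7     1     0     1     1     1     1     2     2     2     3     3     3     4     4     5     5     6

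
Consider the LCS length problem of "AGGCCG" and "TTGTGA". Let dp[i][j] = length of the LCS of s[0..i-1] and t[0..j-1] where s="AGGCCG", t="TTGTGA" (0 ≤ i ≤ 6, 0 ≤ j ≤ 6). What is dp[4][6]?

   ''  T  T  G  T  G  A
''  0  0  0  0  0  0  0
 A  0  0  0  0  0  0  1
 G  0  0  0  1  1  1  1
 G  0  0  0  1  1  2  2
 C  0  0  0  1  1  2  2
 C  0  0  0  1  1  2  2
 G  0  0  0  1  1  2  2

2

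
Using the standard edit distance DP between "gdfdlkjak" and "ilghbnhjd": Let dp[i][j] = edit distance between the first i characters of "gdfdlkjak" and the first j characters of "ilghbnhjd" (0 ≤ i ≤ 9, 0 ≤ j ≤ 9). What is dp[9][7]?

   ''  i  l  g  h  b  n  h  j  d
''  0  1  2  3  4  5  6  7  8  9
 g  1  1  2  2  3  4  5  6  7  8
 d  2  2  2  3  3  4  5  6  7  7
 f  3  3  3  3  4  4  5  6  7  8
 d  4  4  4  4  4  5  5  6  7  7
 l  5  5  4  5  5  5  6  6  7  8
 k  6  6  5  5  6  6  6  7  7  8
 j  7  7  6  6  6  7  7  7  7  8
 a  8  8  7  7  7  7  8  8  8  8
 k  9  9  8  8  8  8  8  9  9  9

9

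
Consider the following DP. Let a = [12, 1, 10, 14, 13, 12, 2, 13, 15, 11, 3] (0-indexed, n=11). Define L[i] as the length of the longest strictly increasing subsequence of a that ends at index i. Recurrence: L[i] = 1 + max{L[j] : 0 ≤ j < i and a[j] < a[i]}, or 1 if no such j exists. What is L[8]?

5

   i    0    1    2    3    4    5    6    7    8    9   10
a[i]   12    1   10   14   13   12    2   13   15   11    3
L[i]    1    1    2    3    3    3    2    4    5    3    3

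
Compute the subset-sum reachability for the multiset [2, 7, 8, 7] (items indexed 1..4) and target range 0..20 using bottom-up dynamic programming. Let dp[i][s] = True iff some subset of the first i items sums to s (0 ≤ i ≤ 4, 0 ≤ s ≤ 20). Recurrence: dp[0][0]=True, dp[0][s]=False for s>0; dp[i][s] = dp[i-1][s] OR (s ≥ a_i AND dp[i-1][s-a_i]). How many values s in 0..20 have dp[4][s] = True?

10

i\s   0   1   2   3   4   5   6   7   8   9  10  11  12  13  14  15  16  17  18  19  20
  0   T   F   F   F   F   F   F   F   F   F   F   F   F   F   F   F   F   F   F   F   F
  1   T   F   T   F   F   F   F   F   F   F   F   F   F   F   F   F   F   F   F   F   F
  2   T   F   T   F   F   F   F   T   F   T   F   F   F   F   F   F   F   F   F   F   F
  3   T   F   T   F   F   F   F   T   T   T   T   F   F   F   F   T   F   T   F   F   F
  4   T   F   T   F   F   F   F   T   T   T   T   F   F   F   T   T   T   T   F   F   F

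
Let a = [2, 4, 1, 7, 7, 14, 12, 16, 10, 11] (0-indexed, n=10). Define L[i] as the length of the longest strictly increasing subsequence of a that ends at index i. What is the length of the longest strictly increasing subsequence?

   i    0    1    2    3    4    5    6    7    8    9
a[i]    2    4    1    7    7   14   12   16   10   11
L[i]    1    2    1    3    3    4    4    5    4    5

5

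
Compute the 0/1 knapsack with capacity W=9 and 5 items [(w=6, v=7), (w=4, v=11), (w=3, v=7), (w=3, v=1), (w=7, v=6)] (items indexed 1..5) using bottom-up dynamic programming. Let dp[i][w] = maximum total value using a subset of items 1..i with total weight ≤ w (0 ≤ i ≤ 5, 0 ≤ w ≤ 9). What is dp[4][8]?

18

i\w   0   1   2   3   4   5   6   7   8   9
  0   0   0   0   0   0   0   0   0   0   0
  1   0   0   0   0   0   0   7   7   7   7
  2   0   0   0   0  11  11  11  11  11  11
  3   0   0   0   7  11  11  11  18  18  18
  4   0   0   0   7  11  11  11  18  18  18
  5   0   0   0   7  11  11  11  18  18  18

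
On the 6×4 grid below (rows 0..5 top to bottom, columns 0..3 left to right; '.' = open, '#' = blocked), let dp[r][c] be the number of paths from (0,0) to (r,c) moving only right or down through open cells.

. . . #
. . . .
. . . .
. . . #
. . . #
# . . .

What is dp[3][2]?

10

r\c   0   1   2   3
  0   1   1   1   0
  1   1   2   3   3
  2   1   3   6   9
  3   1   4  10   0
  4   1   5  15   0
  5   0   5  20  20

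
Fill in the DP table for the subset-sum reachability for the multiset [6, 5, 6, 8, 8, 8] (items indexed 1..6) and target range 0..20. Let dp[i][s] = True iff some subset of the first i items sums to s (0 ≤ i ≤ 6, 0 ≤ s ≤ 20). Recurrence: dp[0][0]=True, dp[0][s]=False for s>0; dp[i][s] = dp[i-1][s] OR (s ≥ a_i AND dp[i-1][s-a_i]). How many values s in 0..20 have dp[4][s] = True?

i\s   0   1   2   3   4   5   6   7   8   9  10  11  12  13  14  15  16  17  18  19  20
  0   T   F   F   F   F   F   F   F   F   F   F   F   F   F   F   F   F   F   F   F   F
  1   T   F   F   F   F   F   T   F   F   F   F   F   F   F   F   F   F   F   F   F   F
  2   T   F   F   F   F   T   T   F   F   F   F   T   F   F   F   F   F   F   F   F   F
  3   T   F   F   F   F   T   T   F   F   F   F   T   T   F   F   F   F   T   F   F   F
  4   T   F   F   F   F   T   T   F   T   F   F   T   T   T   T   F   F   T   F   T   T
  5   T   F   F   F   F   T   T   F   T   F   F   T   T   T   T   F   T   T   F   T   T
  6   T   F   F   F   F   T   T   F   T   F   F   T   T   T   T   F   T   T   F   T   T

11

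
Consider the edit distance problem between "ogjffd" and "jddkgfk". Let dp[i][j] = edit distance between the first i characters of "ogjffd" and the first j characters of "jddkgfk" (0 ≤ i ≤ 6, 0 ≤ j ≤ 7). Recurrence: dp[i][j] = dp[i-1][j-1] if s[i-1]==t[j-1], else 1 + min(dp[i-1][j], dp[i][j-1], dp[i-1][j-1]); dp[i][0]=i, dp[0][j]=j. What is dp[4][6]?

   ''  j  d  d  k  g  f  k
''  0  1  2  3  4  5  6  7
 o  1  1  2  3  4  5  6  7
 g  2  2  2  3  4  4  5  6
 j  3  2  3  3  4  5  5  6
 f  4  3  3  4  4  5  5  6
 f  5  4  4  4  5  5  5  6
 d  6  5  4  4  5  6  6  6

5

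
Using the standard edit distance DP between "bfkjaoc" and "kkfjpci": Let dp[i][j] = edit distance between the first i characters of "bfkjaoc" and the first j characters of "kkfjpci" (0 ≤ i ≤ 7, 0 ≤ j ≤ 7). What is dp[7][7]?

6

   ''  k  k  f  j  p  c  i
''  0  1  2  3  4  5  6  7
 b  1  1  2  3  4  5  6  7
 f  2  2  2  2  3  4  5  6
 k  3  2  2  3  3  4  5  6
 j  4  3  3  3  3  4  5  6
 a  5  4  4  4  4  4  5  6
 o  6  5  5  5  5  5  5  6
 c  7  6  6  6  6  6  5  6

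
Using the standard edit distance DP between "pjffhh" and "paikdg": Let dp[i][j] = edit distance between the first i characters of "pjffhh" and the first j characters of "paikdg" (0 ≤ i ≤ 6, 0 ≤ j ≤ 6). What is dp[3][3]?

   ''  p  a  i  k  d  g
''  0  1  2  3  4  5  6
 p  1  0  1  2  3  4  5
 j  2  1  1  2  3  4  5
 f  3  2  2  2  3  4  5
 f  4  3  3  3  3  4  5
 h  5  4  4  4  4  4  5
 h  6  5  5  5  5  5  5

2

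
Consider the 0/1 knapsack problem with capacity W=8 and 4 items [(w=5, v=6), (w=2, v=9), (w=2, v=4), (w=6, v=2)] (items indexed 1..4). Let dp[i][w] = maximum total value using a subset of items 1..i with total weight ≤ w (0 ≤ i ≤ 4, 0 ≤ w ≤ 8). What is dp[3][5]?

i\w   0   1   2   3   4   5   6   7   8
  0   0   0   0   0   0   0   0   0   0
  1   0   0   0   0   0   6   6   6   6
  2   0   0   9   9   9   9   9  15  15
  3   0   0   9   9  13  13  13  15  15
  4   0   0   9   9  13  13  13  15  15

13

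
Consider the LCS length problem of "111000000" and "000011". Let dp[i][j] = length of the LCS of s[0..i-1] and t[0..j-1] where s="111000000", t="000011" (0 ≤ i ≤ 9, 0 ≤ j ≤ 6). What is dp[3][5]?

1

   ''  0  0  0  0  1  1
''  0  0  0  0  0  0  0
 1  0  0  0  0  0  1  1
 1  0  0  0  0  0  1  2
 1  0  0  0  0  0  1  2
 0  0  1  1  1  1  1  2
 0  0  1  2  2  2  2  2
 0  0  1  2  3  3  3  3
 0  0  1  2  3  4  4  4
 0  0  1  2  3  4  4  4
 0  0  1  2  3  4  4  4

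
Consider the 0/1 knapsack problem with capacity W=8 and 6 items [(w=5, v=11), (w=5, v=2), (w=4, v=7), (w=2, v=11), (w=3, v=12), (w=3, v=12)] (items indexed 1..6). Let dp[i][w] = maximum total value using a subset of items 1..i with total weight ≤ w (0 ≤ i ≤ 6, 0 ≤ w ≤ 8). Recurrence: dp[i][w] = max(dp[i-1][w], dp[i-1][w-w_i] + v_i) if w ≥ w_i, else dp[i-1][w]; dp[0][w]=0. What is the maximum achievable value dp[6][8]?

35

i\w   0   1   2   3   4   5   6   7   8
  0   0   0   0   0   0   0   0   0   0
  1   0   0   0   0   0  11  11  11  11
  2   0   0   0   0   0  11  11  11  11
  3   0   0   0   0   7  11  11  11  11
  4   0   0  11  11  11  11  18  22  22
  5   0   0  11  12  12  23  23  23  23
  6   0   0  11  12  12  23  24  24  35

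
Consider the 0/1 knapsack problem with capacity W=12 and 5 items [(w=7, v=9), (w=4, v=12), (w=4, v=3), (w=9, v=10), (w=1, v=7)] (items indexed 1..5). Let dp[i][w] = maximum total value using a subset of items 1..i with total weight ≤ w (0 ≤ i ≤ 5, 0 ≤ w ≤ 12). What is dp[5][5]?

19

i\w   0   1   2   3   4   5   6   7   8   9  10  11  12
  0   0   0   0   0   0   0   0   0   0   0   0   0   0
  1   0   0   0   0   0   0   0   9   9   9   9   9   9
  2   0   0   0   0  12  12  12  12  12  12  12  21  21
  3   0   0   0   0  12  12  12  12  15  15  15  21  21
  4   0   0   0   0  12  12  12  12  15  15  15  21  21
  5   0   7   7   7  12  19  19  19  19  22  22  22  28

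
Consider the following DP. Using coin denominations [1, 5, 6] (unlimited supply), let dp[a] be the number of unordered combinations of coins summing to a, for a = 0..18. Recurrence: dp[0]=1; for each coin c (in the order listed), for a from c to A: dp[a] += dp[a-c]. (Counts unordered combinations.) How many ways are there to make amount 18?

10

after  coin     0     1     2     3     4     5     6     7     8     9    10    11    12    13    14    15    16    17    18
          1     1     1     1     1     1     1     1     1     1     1     1     1     1     1     1     1     1     1     1
          5     1     1     1     1     1     2     2     2     2     2     3     3     3     3     3     4     4     4     4
          6     1     1     1     1     1     2     3     3     3     3     4     5     6     6     6     7     8     9    10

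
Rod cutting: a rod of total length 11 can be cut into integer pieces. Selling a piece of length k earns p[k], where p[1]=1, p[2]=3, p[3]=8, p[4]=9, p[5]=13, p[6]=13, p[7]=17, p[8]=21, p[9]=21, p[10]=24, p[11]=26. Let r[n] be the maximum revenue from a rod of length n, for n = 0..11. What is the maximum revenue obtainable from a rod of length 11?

   n    0    1    2    3    4    5    6    7    8    9   10   11
r[n]    0    1    3    8    9   13   16   17   21   24   26   29

29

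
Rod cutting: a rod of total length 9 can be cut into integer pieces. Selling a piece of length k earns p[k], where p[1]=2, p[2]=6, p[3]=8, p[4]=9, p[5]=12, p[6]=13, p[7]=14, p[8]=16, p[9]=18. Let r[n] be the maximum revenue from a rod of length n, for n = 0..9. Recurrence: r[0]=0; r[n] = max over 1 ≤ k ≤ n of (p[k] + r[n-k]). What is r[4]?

   n    0    1    2    3    4    5    6    7    8    9
r[n]    0    2    6    8   12   14   18   20   24   26

12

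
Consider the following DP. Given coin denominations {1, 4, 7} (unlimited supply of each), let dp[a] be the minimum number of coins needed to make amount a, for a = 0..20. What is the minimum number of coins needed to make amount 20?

 a  0  1  2  3  4  5  6  7  8  9 10 11 12 13 14 15 16 17 18 19 20
dp  0  1  2  3  1  2  3  1  2  3  4  2  3  4  2  3  4  5  3  4  5

5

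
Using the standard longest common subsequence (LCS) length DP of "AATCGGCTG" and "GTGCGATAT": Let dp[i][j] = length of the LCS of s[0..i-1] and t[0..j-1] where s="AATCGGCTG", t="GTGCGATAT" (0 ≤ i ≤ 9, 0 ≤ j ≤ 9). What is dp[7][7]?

   ''  G  T  G  C  G  A  T  A  T
''  0  0  0  0  0  0  0  0  0  0
 A  0  0  0  0  0  0  1  1  1  1
 A  0  0  0  0  0  0  1  1  2  2
 T  0  0  1  1  1  1  1  2  2  3
 C  0  0  1  1  2  2  2  2  2  3
 G  0  1  1  2  2  3  3  3  3  3
 G  0  1  1  2  2  3  3  3  3  3
 C  0  1  1  2  3  3  3  3  3  3
 T  0  1  2  2  3  3  3  4  4  4
 G  0  1  2  3  3  4  4  4  4  4

3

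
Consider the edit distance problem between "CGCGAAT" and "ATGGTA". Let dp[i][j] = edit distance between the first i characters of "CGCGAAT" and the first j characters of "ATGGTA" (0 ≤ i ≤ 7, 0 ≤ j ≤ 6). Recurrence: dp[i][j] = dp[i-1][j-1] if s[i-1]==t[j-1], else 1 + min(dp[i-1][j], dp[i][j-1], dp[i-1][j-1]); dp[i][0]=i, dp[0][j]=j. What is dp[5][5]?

   ''  A  T  G  G  T  A
''  0  1  2  3  4  5  6
 C  1  1  2  3  4  5  6
 G  2  2  2  2  3  4  5
 C  3  3  3  3  3  4  5
 G  4  4  4  3  3  4  5
 A  5  4  5  4  4  4  4
 A  6  5  5  5  5  5  4
 T  7  6  5  6  6  5  5

4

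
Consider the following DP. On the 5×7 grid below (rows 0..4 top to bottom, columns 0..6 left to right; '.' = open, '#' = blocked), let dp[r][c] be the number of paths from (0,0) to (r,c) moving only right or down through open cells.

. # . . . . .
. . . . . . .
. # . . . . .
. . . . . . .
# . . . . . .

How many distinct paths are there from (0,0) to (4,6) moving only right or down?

41

r\c   0   1   2   3   4   5   6
  0   1   0   0   0   0   0   0
  1   1   1   1   1   1   1   1
  2   1   0   1   2   3   4   5
  3   1   1   2   4   7  11  16
  4   0   1   3   7  14  25  41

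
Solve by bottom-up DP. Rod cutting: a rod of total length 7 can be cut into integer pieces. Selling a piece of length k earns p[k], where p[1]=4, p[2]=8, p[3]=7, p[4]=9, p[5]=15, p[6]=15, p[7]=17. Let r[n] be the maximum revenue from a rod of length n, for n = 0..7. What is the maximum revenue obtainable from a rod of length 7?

   n    0    1    2    3    4    5    6    7
r[n]    0    4    8   12   16   20   24   28

28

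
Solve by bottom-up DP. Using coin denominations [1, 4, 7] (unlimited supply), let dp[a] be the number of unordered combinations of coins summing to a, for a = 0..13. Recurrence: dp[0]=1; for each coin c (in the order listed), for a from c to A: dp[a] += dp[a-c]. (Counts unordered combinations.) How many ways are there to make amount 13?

6

after  coin     0     1     2     3     4     5     6     7     8     9    10    11    12    13
          1     1     1     1     1     1     1     1     1     1     1     1     1     1     1
          4     1     1     1     1     2     2     2     2     3     3     3     3     4     4
          7     1     1     1     1     2     2     2     3     4     4     4     5     6     6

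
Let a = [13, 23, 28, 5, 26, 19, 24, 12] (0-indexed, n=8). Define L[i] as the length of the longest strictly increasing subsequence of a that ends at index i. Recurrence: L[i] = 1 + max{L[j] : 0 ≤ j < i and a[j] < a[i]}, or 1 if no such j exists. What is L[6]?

   i    0    1    2    3    4    5    6    7
a[i]   13   23   28    5   26   19   24   12
L[i]    1    2    3    1    3    2    3    2

3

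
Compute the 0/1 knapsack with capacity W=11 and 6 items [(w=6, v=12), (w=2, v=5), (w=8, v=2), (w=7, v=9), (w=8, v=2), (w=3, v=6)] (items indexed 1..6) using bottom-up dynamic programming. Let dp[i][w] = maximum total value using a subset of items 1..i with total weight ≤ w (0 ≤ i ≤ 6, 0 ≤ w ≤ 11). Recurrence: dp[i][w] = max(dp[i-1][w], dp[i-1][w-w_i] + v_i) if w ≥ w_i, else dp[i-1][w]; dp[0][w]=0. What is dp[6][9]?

18

i\w   0   1   2   3   4   5   6   7   8   9  10  11
  0   0   0   0   0   0   0   0   0   0   0   0   0
  1   0   0   0   0   0   0  12  12  12  12  12  12
  2   0   0   5   5   5   5  12  12  17  17  17  17
  3   0   0   5   5   5   5  12  12  17  17  17  17
  4   0   0   5   5   5   5  12  12  17  17  17  17
  5   0   0   5   5   5   5  12  12  17  17  17  17
  6   0   0   5   6   6  11  12  12  17  18  18  23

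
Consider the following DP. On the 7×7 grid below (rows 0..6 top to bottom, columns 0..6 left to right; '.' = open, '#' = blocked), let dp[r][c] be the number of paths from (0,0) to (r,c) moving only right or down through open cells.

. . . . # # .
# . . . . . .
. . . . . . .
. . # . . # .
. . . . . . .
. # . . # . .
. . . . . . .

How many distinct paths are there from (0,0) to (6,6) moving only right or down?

r\c   0   1   2   3   4   5   6
  0   1   1   1   1   0   0   0
  1   0   1   2   3   3   3   3
  2   0   1   3   6   9  12  15
  3   0   1   0   6  15   0  15
  4   0   1   1   7  22  22  37
  5   0   0   1   8   0  22  59
  6   0   0   1   9   9  31  90

90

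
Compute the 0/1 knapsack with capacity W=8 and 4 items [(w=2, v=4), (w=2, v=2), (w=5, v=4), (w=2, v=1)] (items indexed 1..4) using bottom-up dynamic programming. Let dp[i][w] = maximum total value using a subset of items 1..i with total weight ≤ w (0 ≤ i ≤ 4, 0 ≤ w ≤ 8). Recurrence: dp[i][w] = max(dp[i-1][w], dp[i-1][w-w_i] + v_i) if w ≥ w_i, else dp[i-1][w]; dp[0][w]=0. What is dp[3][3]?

i\w   0   1   2   3   4   5   6   7   8
  0   0   0   0   0   0   0   0   0   0
  1   0   0   4   4   4   4   4   4   4
  2   0   0   4   4   6   6   6   6   6
  3   0   0   4   4   6   6   6   8   8
  4   0   0   4   4   6   6   7   8   8

4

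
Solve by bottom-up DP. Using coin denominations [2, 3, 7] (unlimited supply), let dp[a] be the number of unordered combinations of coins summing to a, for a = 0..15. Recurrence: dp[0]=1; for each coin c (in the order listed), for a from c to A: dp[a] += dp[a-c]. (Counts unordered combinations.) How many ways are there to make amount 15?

5

after  coin     0     1     2     3     4     5     6     7     8     9    10    11    12    13    14    15
          2     1     0     1     0     1     0     1     0     1     0     1     0     1     0     1     0
          3     1     0     1     1     1     1     2     1     2     2     2     2     3     2     3     3
          7     1     0     1     1     1     1     2     2     2     3     3     3     4     4     5     5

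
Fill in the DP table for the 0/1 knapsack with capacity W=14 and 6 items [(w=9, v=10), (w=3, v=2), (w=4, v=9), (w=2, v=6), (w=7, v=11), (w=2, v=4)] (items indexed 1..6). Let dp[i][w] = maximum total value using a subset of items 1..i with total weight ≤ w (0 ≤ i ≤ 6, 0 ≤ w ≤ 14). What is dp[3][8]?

i\w   0   1   2   3   4   5   6   7   8   9  10  11  12  13  14
  0   0   0   0   0   0   0   0   0   0   0   0   0   0   0   0
  1   0   0   0   0   0   0   0   0   0  10  10  10  10  10  10
  2   0   0   0   2   2   2   2   2   2  10  10  10  12  12  12
  3   0   0   0   2   9   9   9  11  11  11  11  11  12  19  19
  4   0   0   6   6   9   9  15  15  15  17  17  17  17  19  19
  5   0   0   6   6   9   9  15  15  15  17  17  20  20  26  26
  6   0   0   6   6  10  10  15  15  19  19  19  21  21  26  26

11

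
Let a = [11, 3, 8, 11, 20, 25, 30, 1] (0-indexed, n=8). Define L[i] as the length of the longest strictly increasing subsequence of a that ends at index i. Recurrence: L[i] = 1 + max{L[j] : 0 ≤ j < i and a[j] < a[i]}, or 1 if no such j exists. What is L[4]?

4

   i    0    1    2    3    4    5    6    7
a[i]   11    3    8   11   20   25   30    1
L[i]    1    1    2    3    4    5    6    1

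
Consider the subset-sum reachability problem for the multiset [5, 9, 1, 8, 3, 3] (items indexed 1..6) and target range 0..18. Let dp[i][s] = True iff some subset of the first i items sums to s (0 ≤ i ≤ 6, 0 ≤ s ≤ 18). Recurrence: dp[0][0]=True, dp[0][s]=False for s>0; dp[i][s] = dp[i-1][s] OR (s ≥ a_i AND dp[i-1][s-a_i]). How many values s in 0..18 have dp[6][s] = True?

18

i\s   0   1   2   3   4   5   6   7   8   9  10  11  12  13  14  15  16  17  18
  0   T   F   F   F   F   F   F   F   F   F   F   F   F   F   F   F   F   F   F
  1   T   F   F   F   F   T   F   F   F   F   F   F   F   F   F   F   F   F   F
  2   T   F   F   F   F   T   F   F   F   T   F   F   F   F   T   F   F   F   F
  3   T   T   F   F   F   T   T   F   F   T   T   F   F   F   T   T   F   F   F
  4   T   T   F   F   F   T   T   F   T   T   T   F   F   T   T   T   F   T   T
  5   T   T   F   T   T   T   T   F   T   T   T   T   T   T   T   T   T   T   T
  6   T   T   F   T   T   T   T   T   T   T   T   T   T   T   T   T   T   T   T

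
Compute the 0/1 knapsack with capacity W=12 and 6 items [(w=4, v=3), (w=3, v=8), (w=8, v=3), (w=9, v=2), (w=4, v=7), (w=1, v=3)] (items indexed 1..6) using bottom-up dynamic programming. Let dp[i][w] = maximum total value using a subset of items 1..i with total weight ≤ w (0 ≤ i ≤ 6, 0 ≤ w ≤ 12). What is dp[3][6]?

8

i\w   0   1   2   3   4   5   6   7   8   9  10  11  12
  0   0   0   0   0   0   0   0   0   0   0   0   0   0
  1   0   0   0   0   3   3   3   3   3   3   3   3   3
  2   0   0   0   8   8   8   8  11  11  11  11  11  11
  3   0   0   0   8   8   8   8  11  11  11  11  11  11
  4   0   0   0   8   8   8   8  11  11  11  11  11  11
  5   0   0   0   8   8   8   8  15  15  15  15  18  18
  6   0   3   3   8  11  11  11  15  18  18  18  18  21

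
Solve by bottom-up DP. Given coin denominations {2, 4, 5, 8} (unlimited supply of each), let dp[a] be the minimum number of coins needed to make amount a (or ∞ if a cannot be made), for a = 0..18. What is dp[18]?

 a  0  1  2  3  4  5  6  7  8  9 10 11 12 13 14 15 16 17 18
dp  0  -  1  -  1  1  2  2  1  2  2  3  2  2  3  3  2  3  3
(- denotes ∞ / unreachable)

3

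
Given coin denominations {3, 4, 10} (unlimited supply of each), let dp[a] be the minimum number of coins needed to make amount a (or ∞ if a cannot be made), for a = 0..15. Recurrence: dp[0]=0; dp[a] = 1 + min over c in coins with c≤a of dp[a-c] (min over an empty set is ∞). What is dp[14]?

2

 a  0  1  2  3  4  5  6  7  8  9 10 11 12 13 14 15
dp  0  -  -  1  1  -  2  2  2  3  1  3  3  2  2  4
(- denotes ∞ / unreachable)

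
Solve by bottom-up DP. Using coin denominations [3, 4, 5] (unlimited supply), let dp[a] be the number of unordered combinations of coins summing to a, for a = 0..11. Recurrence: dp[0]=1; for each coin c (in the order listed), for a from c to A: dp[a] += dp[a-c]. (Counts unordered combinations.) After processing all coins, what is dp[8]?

2

after  coin     0     1     2     3     4     5     6     7     8     9    10    11
          3     1     0     0     1     0     0     1     0     0     1     0     0
          4     1     0     0     1     1     0     1     1     1     1     1     1
          5     1     0     0     1     1     1     1     1     2     2     2     2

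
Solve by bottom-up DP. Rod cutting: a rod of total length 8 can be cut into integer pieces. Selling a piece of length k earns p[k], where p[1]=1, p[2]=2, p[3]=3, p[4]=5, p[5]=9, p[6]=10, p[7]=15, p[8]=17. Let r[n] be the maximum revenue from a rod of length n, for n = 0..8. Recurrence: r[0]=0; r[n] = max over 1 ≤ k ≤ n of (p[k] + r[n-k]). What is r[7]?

   n    0    1    2    3    4    5    6    7    8
r[n]    0    1    2    3    5    9   10   15   17

15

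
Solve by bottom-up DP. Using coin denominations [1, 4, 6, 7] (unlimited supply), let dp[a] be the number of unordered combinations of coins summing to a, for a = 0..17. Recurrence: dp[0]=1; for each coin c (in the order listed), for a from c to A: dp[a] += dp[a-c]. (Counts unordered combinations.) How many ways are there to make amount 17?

after  coin     0     1     2     3     4     5     6     7     8     9    10    11    12    13    14    15    16    17
          1     1     1     1     1     1     1     1     1     1     1     1     1     1     1     1     1     1     1
          4     1     1     1     1     2     2     2     2     3     3     3     3     4     4     4     4     5     5
          6     1     1     1     1     2     2     3     3     4     4     5     5     7     7     8     8    10    10
          7     1     1     1     1     2     2     3     4     5     5     6     7     9    10    12    13    15    16

16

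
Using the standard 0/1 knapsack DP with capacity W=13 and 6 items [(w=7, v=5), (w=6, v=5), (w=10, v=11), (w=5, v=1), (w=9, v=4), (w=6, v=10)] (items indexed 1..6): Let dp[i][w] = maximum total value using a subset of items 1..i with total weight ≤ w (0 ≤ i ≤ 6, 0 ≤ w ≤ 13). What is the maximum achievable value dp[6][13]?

15

i\w   0   1   2   3   4   5   6   7   8   9  10  11  12  13
  0   0   0   0   0   0   0   0   0   0   0   0   0   0   0
  1   0   0   0   0   0   0   0   5   5   5   5   5   5   5
  2   0   0   0   0   0   0   5   5   5   5   5   5   5  10
  3   0   0   0   0   0   0   5   5   5   5  11  11  11  11
  4   0   0   0   0   0   1   5   5   5   5  11  11  11  11
  5   0   0   0   0   0   1   5   5   5   5  11  11  11  11
  6   0   0   0   0   0   1  10  10  10  10  11  11  15  15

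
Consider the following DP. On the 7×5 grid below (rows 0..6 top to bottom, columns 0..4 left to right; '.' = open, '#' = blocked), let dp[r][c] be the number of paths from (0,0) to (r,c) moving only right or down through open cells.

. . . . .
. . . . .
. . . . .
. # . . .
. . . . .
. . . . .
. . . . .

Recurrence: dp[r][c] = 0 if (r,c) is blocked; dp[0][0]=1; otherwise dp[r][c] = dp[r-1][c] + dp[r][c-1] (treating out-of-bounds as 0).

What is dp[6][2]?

r\c   0   1   2   3   4
  0   1   1   1   1   1
  1   1   2   3   4   5
  2   1   3   6  10  15
  3   1   0   6  16  31
  4   1   1   7  23  54
  5   1   2   9  32  86
  6   1   3  12  44 130

12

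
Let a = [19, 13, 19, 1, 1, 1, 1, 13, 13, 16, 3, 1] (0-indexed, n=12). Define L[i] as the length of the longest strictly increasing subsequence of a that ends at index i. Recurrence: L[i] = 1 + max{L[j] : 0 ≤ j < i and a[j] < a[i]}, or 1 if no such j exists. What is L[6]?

1

   i    0    1    2    3    4    5    6    7    8    9   10   11
a[i]   19   13   19    1    1    1    1   13   13   16    3    1
L[i]    1    1    2    1    1    1    1    2    2    3    2    1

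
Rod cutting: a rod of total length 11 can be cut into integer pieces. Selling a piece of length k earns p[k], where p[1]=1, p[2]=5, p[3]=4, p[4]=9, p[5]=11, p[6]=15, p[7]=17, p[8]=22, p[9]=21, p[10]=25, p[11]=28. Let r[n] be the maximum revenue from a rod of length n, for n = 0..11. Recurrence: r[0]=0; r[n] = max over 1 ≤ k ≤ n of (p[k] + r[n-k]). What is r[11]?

28

   n    0    1    2    3    4    5    6    7    8    9   10   11
r[n]    0    1    5    6   10   11   15   17   22   23   27   28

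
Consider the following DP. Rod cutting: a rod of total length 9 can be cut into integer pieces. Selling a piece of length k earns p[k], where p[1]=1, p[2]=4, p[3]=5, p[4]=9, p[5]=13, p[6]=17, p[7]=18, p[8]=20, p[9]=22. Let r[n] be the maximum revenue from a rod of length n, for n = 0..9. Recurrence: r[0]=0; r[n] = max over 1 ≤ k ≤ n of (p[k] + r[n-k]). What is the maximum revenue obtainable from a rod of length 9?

   n    0    1    2    3    4    5    6    7    8    9
r[n]    0    1    4    5    9   13   17   18   21   22

22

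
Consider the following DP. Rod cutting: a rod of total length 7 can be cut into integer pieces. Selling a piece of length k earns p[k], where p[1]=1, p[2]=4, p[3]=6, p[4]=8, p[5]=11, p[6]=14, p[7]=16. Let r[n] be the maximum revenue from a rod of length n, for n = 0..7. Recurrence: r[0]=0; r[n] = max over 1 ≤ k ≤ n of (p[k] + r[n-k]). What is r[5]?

11

   n    0    1    2    3    4    5    6    7
r[n]    0    1    4    6    8   11   14   16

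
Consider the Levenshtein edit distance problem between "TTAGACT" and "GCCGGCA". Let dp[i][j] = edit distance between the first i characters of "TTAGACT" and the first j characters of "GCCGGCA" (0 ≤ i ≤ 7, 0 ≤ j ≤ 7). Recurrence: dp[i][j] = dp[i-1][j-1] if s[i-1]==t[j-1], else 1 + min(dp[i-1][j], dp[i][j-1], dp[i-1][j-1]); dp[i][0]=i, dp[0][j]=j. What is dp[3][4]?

   ''  G  C  C  G  G  C  A
''  0  1  2  3  4  5  6  7
 T  1  1  2  3  4  5  6  7
 T  2  2  2  3  4  5  6  7
 A  3  3  3  3  4  5  6  6
 G  4  3  4  4  3  4  5  6
 A  5  4  4  5  4  4  5  5
 C  6  5  4  4  5  5  4  5
 T  7  6  5  5  5  6  5  5

4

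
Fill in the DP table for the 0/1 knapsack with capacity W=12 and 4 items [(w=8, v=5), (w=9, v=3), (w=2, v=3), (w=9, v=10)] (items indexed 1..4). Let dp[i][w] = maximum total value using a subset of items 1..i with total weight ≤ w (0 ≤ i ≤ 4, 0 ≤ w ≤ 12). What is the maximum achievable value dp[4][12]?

13

i\w   0   1   2   3   4   5   6   7   8   9  10  11  12
  0   0   0   0   0   0   0   0   0   0   0   0   0   0
  1   0   0   0   0   0   0   0   0   5   5   5   5   5
  2   0   0   0   0   0   0   0   0   5   5   5   5   5
  3   0   0   3   3   3   3   3   3   5   5   8   8   8
  4   0   0   3   3   3   3   3   3   5  10  10  13  13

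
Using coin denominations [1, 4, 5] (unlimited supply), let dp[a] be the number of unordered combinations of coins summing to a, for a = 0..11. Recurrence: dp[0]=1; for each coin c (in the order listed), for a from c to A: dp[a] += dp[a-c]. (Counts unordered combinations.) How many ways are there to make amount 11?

after  coin     0     1     2     3     4     5     6     7     8     9    10    11
          1     1     1     1     1     1     1     1     1     1     1     1     1
          4     1     1     1     1     2     2     2     2     3     3     3     3
          5     1     1     1     1     2     3     3     3     4     5     6     6

6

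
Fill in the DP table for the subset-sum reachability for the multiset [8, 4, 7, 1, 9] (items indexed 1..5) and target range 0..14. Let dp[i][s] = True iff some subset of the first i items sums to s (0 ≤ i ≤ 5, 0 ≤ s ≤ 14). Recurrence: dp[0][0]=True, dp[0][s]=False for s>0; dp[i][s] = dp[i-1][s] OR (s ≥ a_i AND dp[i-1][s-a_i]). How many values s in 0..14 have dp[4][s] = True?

i\s   0   1   2   3   4   5   6   7   8   9  10  11  12  13  14
  0   T   F   F   F   F   F   F   F   F   F   F   F   F   F   F
  1   T   F   F   F   F   F   F   F   T   F   F   F   F   F   F
  2   T   F   F   F   T   F   F   F   T   F   F   F   T   F   F
  3   T   F   F   F   T   F   F   T   T   F   F   T   T   F   F
  4   T   T   F   F   T   T   F   T   T   T   F   T   T   T   F
  5   T   T   F   F   T   T   F   T   T   T   T   T   T   T   T

10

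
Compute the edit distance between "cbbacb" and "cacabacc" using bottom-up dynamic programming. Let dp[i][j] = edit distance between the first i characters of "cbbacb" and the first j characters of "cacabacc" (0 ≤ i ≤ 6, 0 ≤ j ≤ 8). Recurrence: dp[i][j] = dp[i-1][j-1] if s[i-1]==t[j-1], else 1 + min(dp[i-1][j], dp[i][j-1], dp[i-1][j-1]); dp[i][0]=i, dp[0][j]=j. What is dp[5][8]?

   ''  c  a  c  a  b  a  c  c
''  0  1  2  3  4  5  6  7  8
 c  1  0  1  2  3  4  5  6  7
 b  2  1  1  2  3  3  4  5  6
 b  3  2  2  2  3  3  4  5  6
 a  4  3  2  3  2  3  3  4  5
 c  5  4  3  2  3  3  4  3  4
 b  6  5  4  3  3  3  4  4  4

4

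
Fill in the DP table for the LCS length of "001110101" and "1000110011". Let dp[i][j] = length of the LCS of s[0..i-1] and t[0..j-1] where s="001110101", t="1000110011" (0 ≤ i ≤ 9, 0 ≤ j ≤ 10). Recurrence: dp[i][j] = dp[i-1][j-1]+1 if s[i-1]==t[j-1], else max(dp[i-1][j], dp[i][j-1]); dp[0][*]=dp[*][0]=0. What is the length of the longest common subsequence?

7

   ''  1  0  0  0  1  1  0  0  1  1
''  0  0  0  0  0  0  0  0  0  0  0
 0  0  0  1  1  1  1  1  1  1  1  1
 0  0  0  1  2  2  2  2  2  2  2  2
 1  0  1  1  2  2  3  3  3  3  3  3
 1  0  1  1  2  2  3  4  4  4  4  4
 1  0  1  1  2  2  3  4  4  4  5  5
 0  0  1  2  2  3  3  4  5  5  5  5
 1  0  1  2  2  3  4  4  5  5  6  6
 0  0  1  2  3  3  4  4  5  6  6  6
 1  0  1  2  3  3  4  5  5  6  7  7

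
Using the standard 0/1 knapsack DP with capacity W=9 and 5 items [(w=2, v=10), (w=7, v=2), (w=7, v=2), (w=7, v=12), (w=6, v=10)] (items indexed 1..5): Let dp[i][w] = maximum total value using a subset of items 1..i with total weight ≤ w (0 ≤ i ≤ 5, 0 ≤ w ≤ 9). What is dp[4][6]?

i\w   0   1   2   3   4   5   6   7   8   9
  0   0   0   0   0   0   0   0   0   0   0
  1   0   0  10  10  10  10  10  10  10  10
  2   0   0  10  10  10  10  10  10  10  12
  3   0   0  10  10  10  10  10  10  10  12
  4   0   0  10  10  10  10  10  12  12  22
  5   0   0  10  10  10  10  10  12  20  22

10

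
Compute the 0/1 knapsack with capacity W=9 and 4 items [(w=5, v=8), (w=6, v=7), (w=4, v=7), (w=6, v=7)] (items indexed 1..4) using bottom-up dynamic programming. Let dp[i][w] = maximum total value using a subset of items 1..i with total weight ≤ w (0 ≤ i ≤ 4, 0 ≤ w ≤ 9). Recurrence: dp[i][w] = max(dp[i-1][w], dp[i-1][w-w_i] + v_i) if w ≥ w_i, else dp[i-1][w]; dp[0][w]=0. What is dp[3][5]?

8

i\w   0   1   2   3   4   5   6   7   8   9
  0   0   0   0   0   0   0   0   0   0   0
  1   0   0   0   0   0   8   8   8   8   8
  2   0   0   0   0   0   8   8   8   8   8
  3   0   0   0   0   7   8   8   8   8  15
  4   0   0   0   0   7   8   8   8   8  15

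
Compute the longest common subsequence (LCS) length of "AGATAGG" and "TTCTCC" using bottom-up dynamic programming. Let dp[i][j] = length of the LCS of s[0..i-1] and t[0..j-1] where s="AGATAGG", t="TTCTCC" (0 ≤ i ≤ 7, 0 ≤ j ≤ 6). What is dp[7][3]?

1

   ''  T  T  C  T  C  C
''  0  0  0  0  0  0  0
 A  0  0  0  0  0  0  0
 G  0  0  0  0  0  0  0
 A  0  0  0  0  0  0  0
 T  0  1  1  1  1  1  1
 A  0  1  1  1  1  1  1
 G  0  1  1  1  1  1  1
 G  0  1  1  1  1  1  1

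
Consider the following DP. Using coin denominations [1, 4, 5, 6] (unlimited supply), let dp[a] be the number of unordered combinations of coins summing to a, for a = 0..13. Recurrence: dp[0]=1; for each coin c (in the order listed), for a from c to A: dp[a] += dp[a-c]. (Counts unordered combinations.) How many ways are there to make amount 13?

after  coin     0     1     2     3     4     5     6     7     8     9    10    11    12    13
          1     1     1     1     1     1     1     1     1     1     1     1     1     1     1
          4     1     1     1     1     2     2     2     2     3     3     3     3     4     4
          5     1     1     1     1     2     3     3     3     4     5     6     6     7     8
          6     1     1     1     1     2     3     4     4     5     6     8     9    11    12

12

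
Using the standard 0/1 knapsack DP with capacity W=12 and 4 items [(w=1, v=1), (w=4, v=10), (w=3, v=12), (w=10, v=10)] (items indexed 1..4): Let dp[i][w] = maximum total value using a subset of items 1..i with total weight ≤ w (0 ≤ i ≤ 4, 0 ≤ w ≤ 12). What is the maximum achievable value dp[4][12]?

23

i\w   0   1   2   3   4   5   6   7   8   9  10  11  12
  0   0   0   0   0   0   0   0   0   0   0   0   0   0
  1   0   1   1   1   1   1   1   1   1   1   1   1   1
  2   0   1   1   1  10  11  11  11  11  11  11  11  11
  3   0   1   1  12  13  13  13  22  23  23  23  23  23
  4   0   1   1  12  13  13  13  22  23  23  23  23  23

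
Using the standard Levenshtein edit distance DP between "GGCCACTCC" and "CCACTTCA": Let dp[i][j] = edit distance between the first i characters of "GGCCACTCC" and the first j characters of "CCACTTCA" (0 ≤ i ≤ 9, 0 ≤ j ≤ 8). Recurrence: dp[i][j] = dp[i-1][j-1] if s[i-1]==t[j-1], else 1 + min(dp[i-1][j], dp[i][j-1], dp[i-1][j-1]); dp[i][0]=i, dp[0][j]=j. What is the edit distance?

4

   ''  C  C  A  C  T  T  C  A
''  0  1  2  3  4  5  6  7  8
 G  1  1  2  3  4  5  6  7  8
 G  2  2  2  3  4  5  6  7  8
 C  3  2  2  3  3  4  5  6  7
 C  4  3  2  3  3  4  5  5  6
 A  5  4  3  2  3  4  5  6  5
 C  6  5  4  3  2  3  4  5  6
 T  7  6  5  4  3  2  3  4  5
 C  8  7  6  5  4  3  3  3  4
 C  9  8  7  6  5  4  4  3  4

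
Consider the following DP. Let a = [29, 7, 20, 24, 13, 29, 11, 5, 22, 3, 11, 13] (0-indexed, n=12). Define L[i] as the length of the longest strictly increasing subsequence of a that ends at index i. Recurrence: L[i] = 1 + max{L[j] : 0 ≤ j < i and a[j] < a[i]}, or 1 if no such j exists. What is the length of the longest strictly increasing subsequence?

   i    0    1    2    3    4    5    6    7    8    9   10   11
a[i]   29    7   20   24   13   29   11    5   22    3   11   13
L[i]    1    1    2    3    2    4    2    1    3    1    2    3

4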